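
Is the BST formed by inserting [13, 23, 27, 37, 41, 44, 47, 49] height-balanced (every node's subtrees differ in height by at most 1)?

Tree (level-order array): [13, None, 23, None, 27, None, 37, None, 41, None, 44, None, 47, None, 49]
Definition: a tree is height-balanced if, at every node, |h(left) - h(right)| <= 1 (empty subtree has height -1).
Bottom-up per-node check:
  node 49: h_left=-1, h_right=-1, diff=0 [OK], height=0
  node 47: h_left=-1, h_right=0, diff=1 [OK], height=1
  node 44: h_left=-1, h_right=1, diff=2 [FAIL (|-1-1|=2 > 1)], height=2
  node 41: h_left=-1, h_right=2, diff=3 [FAIL (|-1-2|=3 > 1)], height=3
  node 37: h_left=-1, h_right=3, diff=4 [FAIL (|-1-3|=4 > 1)], height=4
  node 27: h_left=-1, h_right=4, diff=5 [FAIL (|-1-4|=5 > 1)], height=5
  node 23: h_left=-1, h_right=5, diff=6 [FAIL (|-1-5|=6 > 1)], height=6
  node 13: h_left=-1, h_right=6, diff=7 [FAIL (|-1-6|=7 > 1)], height=7
Node 44 violates the condition: |-1 - 1| = 2 > 1.
Result: Not balanced


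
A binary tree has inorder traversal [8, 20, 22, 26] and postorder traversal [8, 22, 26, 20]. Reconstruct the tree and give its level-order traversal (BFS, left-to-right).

Inorder:   [8, 20, 22, 26]
Postorder: [8, 22, 26, 20]
Algorithm: postorder visits root last, so walk postorder right-to-left;
each value is the root of the current inorder slice — split it at that
value, recurse on the right subtree first, then the left.
Recursive splits:
  root=20; inorder splits into left=[8], right=[22, 26]
  root=26; inorder splits into left=[22], right=[]
  root=22; inorder splits into left=[], right=[]
  root=8; inorder splits into left=[], right=[]
Reconstructed level-order: [20, 8, 26, 22]


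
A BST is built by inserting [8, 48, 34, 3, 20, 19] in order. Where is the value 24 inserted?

Starting tree (level order): [8, 3, 48, None, None, 34, None, 20, None, 19]
Insertion path: 8 -> 48 -> 34 -> 20
Result: insert 24 as right child of 20
Final tree (level order): [8, 3, 48, None, None, 34, None, 20, None, 19, 24]


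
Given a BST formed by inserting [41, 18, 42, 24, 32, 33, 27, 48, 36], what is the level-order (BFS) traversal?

Tree insertion order: [41, 18, 42, 24, 32, 33, 27, 48, 36]
Tree (level-order array): [41, 18, 42, None, 24, None, 48, None, 32, None, None, 27, 33, None, None, None, 36]
BFS from the root, enqueuing left then right child of each popped node:
  queue [41] -> pop 41, enqueue [18, 42], visited so far: [41]
  queue [18, 42] -> pop 18, enqueue [24], visited so far: [41, 18]
  queue [42, 24] -> pop 42, enqueue [48], visited so far: [41, 18, 42]
  queue [24, 48] -> pop 24, enqueue [32], visited so far: [41, 18, 42, 24]
  queue [48, 32] -> pop 48, enqueue [none], visited so far: [41, 18, 42, 24, 48]
  queue [32] -> pop 32, enqueue [27, 33], visited so far: [41, 18, 42, 24, 48, 32]
  queue [27, 33] -> pop 27, enqueue [none], visited so far: [41, 18, 42, 24, 48, 32, 27]
  queue [33] -> pop 33, enqueue [36], visited so far: [41, 18, 42, 24, 48, 32, 27, 33]
  queue [36] -> pop 36, enqueue [none], visited so far: [41, 18, 42, 24, 48, 32, 27, 33, 36]
Result: [41, 18, 42, 24, 48, 32, 27, 33, 36]


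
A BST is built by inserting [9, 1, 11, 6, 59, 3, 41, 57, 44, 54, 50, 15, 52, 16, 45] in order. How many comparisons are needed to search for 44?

Search path for 44: 9 -> 11 -> 59 -> 41 -> 57 -> 44
Found: True
Comparisons: 6


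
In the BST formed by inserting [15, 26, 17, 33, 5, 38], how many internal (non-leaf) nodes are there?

Tree built from: [15, 26, 17, 33, 5, 38]
Tree (level-order array): [15, 5, 26, None, None, 17, 33, None, None, None, 38]
Rule: An internal node has at least one child.
Per-node child counts:
  node 15: 2 child(ren)
  node 5: 0 child(ren)
  node 26: 2 child(ren)
  node 17: 0 child(ren)
  node 33: 1 child(ren)
  node 38: 0 child(ren)
Matching nodes: [15, 26, 33]
Count of internal (non-leaf) nodes: 3


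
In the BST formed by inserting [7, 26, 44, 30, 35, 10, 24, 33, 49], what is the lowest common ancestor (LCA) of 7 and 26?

Tree insertion order: [7, 26, 44, 30, 35, 10, 24, 33, 49]
Tree (level-order array): [7, None, 26, 10, 44, None, 24, 30, 49, None, None, None, 35, None, None, 33]
In a BST, the LCA of p=7, q=26 is the first node v on the
root-to-leaf path with p <= v <= q (go left if both < v, right if both > v).
Walk from root:
  at 7: 7 <= 7 <= 26, this is the LCA
LCA = 7


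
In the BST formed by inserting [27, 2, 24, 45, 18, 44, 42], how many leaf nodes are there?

Tree built from: [27, 2, 24, 45, 18, 44, 42]
Tree (level-order array): [27, 2, 45, None, 24, 44, None, 18, None, 42]
Rule: A leaf has 0 children.
Per-node child counts:
  node 27: 2 child(ren)
  node 2: 1 child(ren)
  node 24: 1 child(ren)
  node 18: 0 child(ren)
  node 45: 1 child(ren)
  node 44: 1 child(ren)
  node 42: 0 child(ren)
Matching nodes: [18, 42]
Count of leaf nodes: 2


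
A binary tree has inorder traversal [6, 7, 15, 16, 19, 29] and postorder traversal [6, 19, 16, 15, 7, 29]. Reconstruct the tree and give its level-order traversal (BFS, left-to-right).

Inorder:   [6, 7, 15, 16, 19, 29]
Postorder: [6, 19, 16, 15, 7, 29]
Algorithm: postorder visits root last, so walk postorder right-to-left;
each value is the root of the current inorder slice — split it at that
value, recurse on the right subtree first, then the left.
Recursive splits:
  root=29; inorder splits into left=[6, 7, 15, 16, 19], right=[]
  root=7; inorder splits into left=[6], right=[15, 16, 19]
  root=15; inorder splits into left=[], right=[16, 19]
  root=16; inorder splits into left=[], right=[19]
  root=19; inorder splits into left=[], right=[]
  root=6; inorder splits into left=[], right=[]
Reconstructed level-order: [29, 7, 6, 15, 16, 19]


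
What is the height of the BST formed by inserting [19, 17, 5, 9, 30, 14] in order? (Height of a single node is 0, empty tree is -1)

Insertion order: [19, 17, 5, 9, 30, 14]
Tree (level-order array): [19, 17, 30, 5, None, None, None, None, 9, None, 14]
Compute height bottom-up (empty subtree = -1):
  height(14) = 1 + max(-1, -1) = 0
  height(9) = 1 + max(-1, 0) = 1
  height(5) = 1 + max(-1, 1) = 2
  height(17) = 1 + max(2, -1) = 3
  height(30) = 1 + max(-1, -1) = 0
  height(19) = 1 + max(3, 0) = 4
Height = 4


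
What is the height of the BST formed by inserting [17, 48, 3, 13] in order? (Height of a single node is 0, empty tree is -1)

Insertion order: [17, 48, 3, 13]
Tree (level-order array): [17, 3, 48, None, 13]
Compute height bottom-up (empty subtree = -1):
  height(13) = 1 + max(-1, -1) = 0
  height(3) = 1 + max(-1, 0) = 1
  height(48) = 1 + max(-1, -1) = 0
  height(17) = 1 + max(1, 0) = 2
Height = 2


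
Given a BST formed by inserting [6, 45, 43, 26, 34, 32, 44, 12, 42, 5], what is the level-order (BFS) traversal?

Tree insertion order: [6, 45, 43, 26, 34, 32, 44, 12, 42, 5]
Tree (level-order array): [6, 5, 45, None, None, 43, None, 26, 44, 12, 34, None, None, None, None, 32, 42]
BFS from the root, enqueuing left then right child of each popped node:
  queue [6] -> pop 6, enqueue [5, 45], visited so far: [6]
  queue [5, 45] -> pop 5, enqueue [none], visited so far: [6, 5]
  queue [45] -> pop 45, enqueue [43], visited so far: [6, 5, 45]
  queue [43] -> pop 43, enqueue [26, 44], visited so far: [6, 5, 45, 43]
  queue [26, 44] -> pop 26, enqueue [12, 34], visited so far: [6, 5, 45, 43, 26]
  queue [44, 12, 34] -> pop 44, enqueue [none], visited so far: [6, 5, 45, 43, 26, 44]
  queue [12, 34] -> pop 12, enqueue [none], visited so far: [6, 5, 45, 43, 26, 44, 12]
  queue [34] -> pop 34, enqueue [32, 42], visited so far: [6, 5, 45, 43, 26, 44, 12, 34]
  queue [32, 42] -> pop 32, enqueue [none], visited so far: [6, 5, 45, 43, 26, 44, 12, 34, 32]
  queue [42] -> pop 42, enqueue [none], visited so far: [6, 5, 45, 43, 26, 44, 12, 34, 32, 42]
Result: [6, 5, 45, 43, 26, 44, 12, 34, 32, 42]


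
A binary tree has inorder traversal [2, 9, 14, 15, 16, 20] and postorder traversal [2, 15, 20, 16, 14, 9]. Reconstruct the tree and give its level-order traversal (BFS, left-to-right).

Inorder:   [2, 9, 14, 15, 16, 20]
Postorder: [2, 15, 20, 16, 14, 9]
Algorithm: postorder visits root last, so walk postorder right-to-left;
each value is the root of the current inorder slice — split it at that
value, recurse on the right subtree first, then the left.
Recursive splits:
  root=9; inorder splits into left=[2], right=[14, 15, 16, 20]
  root=14; inorder splits into left=[], right=[15, 16, 20]
  root=16; inorder splits into left=[15], right=[20]
  root=20; inorder splits into left=[], right=[]
  root=15; inorder splits into left=[], right=[]
  root=2; inorder splits into left=[], right=[]
Reconstructed level-order: [9, 2, 14, 16, 15, 20]


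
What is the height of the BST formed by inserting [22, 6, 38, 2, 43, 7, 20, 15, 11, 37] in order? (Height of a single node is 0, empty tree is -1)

Insertion order: [22, 6, 38, 2, 43, 7, 20, 15, 11, 37]
Tree (level-order array): [22, 6, 38, 2, 7, 37, 43, None, None, None, 20, None, None, None, None, 15, None, 11]
Compute height bottom-up (empty subtree = -1):
  height(2) = 1 + max(-1, -1) = 0
  height(11) = 1 + max(-1, -1) = 0
  height(15) = 1 + max(0, -1) = 1
  height(20) = 1 + max(1, -1) = 2
  height(7) = 1 + max(-1, 2) = 3
  height(6) = 1 + max(0, 3) = 4
  height(37) = 1 + max(-1, -1) = 0
  height(43) = 1 + max(-1, -1) = 0
  height(38) = 1 + max(0, 0) = 1
  height(22) = 1 + max(4, 1) = 5
Height = 5


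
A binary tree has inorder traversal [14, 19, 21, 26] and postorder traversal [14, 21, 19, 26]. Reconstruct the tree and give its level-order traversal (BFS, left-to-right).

Inorder:   [14, 19, 21, 26]
Postorder: [14, 21, 19, 26]
Algorithm: postorder visits root last, so walk postorder right-to-left;
each value is the root of the current inorder slice — split it at that
value, recurse on the right subtree first, then the left.
Recursive splits:
  root=26; inorder splits into left=[14, 19, 21], right=[]
  root=19; inorder splits into left=[14], right=[21]
  root=21; inorder splits into left=[], right=[]
  root=14; inorder splits into left=[], right=[]
Reconstructed level-order: [26, 19, 14, 21]


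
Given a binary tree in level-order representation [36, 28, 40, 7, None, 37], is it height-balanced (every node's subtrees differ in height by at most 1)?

Tree (level-order array): [36, 28, 40, 7, None, 37]
Definition: a tree is height-balanced if, at every node, |h(left) - h(right)| <= 1 (empty subtree has height -1).
Bottom-up per-node check:
  node 7: h_left=-1, h_right=-1, diff=0 [OK], height=0
  node 28: h_left=0, h_right=-1, diff=1 [OK], height=1
  node 37: h_left=-1, h_right=-1, diff=0 [OK], height=0
  node 40: h_left=0, h_right=-1, diff=1 [OK], height=1
  node 36: h_left=1, h_right=1, diff=0 [OK], height=2
All nodes satisfy the balance condition.
Result: Balanced


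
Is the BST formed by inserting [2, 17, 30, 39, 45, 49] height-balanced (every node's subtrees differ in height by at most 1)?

Tree (level-order array): [2, None, 17, None, 30, None, 39, None, 45, None, 49]
Definition: a tree is height-balanced if, at every node, |h(left) - h(right)| <= 1 (empty subtree has height -1).
Bottom-up per-node check:
  node 49: h_left=-1, h_right=-1, diff=0 [OK], height=0
  node 45: h_left=-1, h_right=0, diff=1 [OK], height=1
  node 39: h_left=-1, h_right=1, diff=2 [FAIL (|-1-1|=2 > 1)], height=2
  node 30: h_left=-1, h_right=2, diff=3 [FAIL (|-1-2|=3 > 1)], height=3
  node 17: h_left=-1, h_right=3, diff=4 [FAIL (|-1-3|=4 > 1)], height=4
  node 2: h_left=-1, h_right=4, diff=5 [FAIL (|-1-4|=5 > 1)], height=5
Node 39 violates the condition: |-1 - 1| = 2 > 1.
Result: Not balanced


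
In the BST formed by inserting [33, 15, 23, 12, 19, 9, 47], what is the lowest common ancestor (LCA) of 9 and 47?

Tree insertion order: [33, 15, 23, 12, 19, 9, 47]
Tree (level-order array): [33, 15, 47, 12, 23, None, None, 9, None, 19]
In a BST, the LCA of p=9, q=47 is the first node v on the
root-to-leaf path with p <= v <= q (go left if both < v, right if both > v).
Walk from root:
  at 33: 9 <= 33 <= 47, this is the LCA
LCA = 33


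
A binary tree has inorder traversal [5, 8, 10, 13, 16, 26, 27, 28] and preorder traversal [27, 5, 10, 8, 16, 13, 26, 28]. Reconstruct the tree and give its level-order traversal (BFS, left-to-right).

Inorder:  [5, 8, 10, 13, 16, 26, 27, 28]
Preorder: [27, 5, 10, 8, 16, 13, 26, 28]
Algorithm: preorder visits root first, so consume preorder in order;
for each root, split the current inorder slice at that value into
left-subtree inorder and right-subtree inorder, then recurse.
Recursive splits:
  root=27; inorder splits into left=[5, 8, 10, 13, 16, 26], right=[28]
  root=5; inorder splits into left=[], right=[8, 10, 13, 16, 26]
  root=10; inorder splits into left=[8], right=[13, 16, 26]
  root=8; inorder splits into left=[], right=[]
  root=16; inorder splits into left=[13], right=[26]
  root=13; inorder splits into left=[], right=[]
  root=26; inorder splits into left=[], right=[]
  root=28; inorder splits into left=[], right=[]
Reconstructed level-order: [27, 5, 28, 10, 8, 16, 13, 26]


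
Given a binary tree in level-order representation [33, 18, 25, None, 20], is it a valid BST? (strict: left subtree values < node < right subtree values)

Level-order array: [33, 18, 25, None, 20]
Validate using subtree bounds (lo, hi): at each node, require lo < value < hi,
then recurse left with hi=value and right with lo=value.
Preorder trace (stopping at first violation):
  at node 33 with bounds (-inf, +inf): OK
  at node 18 with bounds (-inf, 33): OK
  at node 20 with bounds (18, 33): OK
  at node 25 with bounds (33, +inf): VIOLATION
Node 25 violates its bound: not (33 < 25 < +inf).
Result: Not a valid BST


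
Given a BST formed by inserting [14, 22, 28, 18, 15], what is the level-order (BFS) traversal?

Tree insertion order: [14, 22, 28, 18, 15]
Tree (level-order array): [14, None, 22, 18, 28, 15]
BFS from the root, enqueuing left then right child of each popped node:
  queue [14] -> pop 14, enqueue [22], visited so far: [14]
  queue [22] -> pop 22, enqueue [18, 28], visited so far: [14, 22]
  queue [18, 28] -> pop 18, enqueue [15], visited so far: [14, 22, 18]
  queue [28, 15] -> pop 28, enqueue [none], visited so far: [14, 22, 18, 28]
  queue [15] -> pop 15, enqueue [none], visited so far: [14, 22, 18, 28, 15]
Result: [14, 22, 18, 28, 15]


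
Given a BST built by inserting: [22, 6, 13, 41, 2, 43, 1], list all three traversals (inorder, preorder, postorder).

Tree insertion order: [22, 6, 13, 41, 2, 43, 1]
Tree (level-order array): [22, 6, 41, 2, 13, None, 43, 1]
Inorder (L, root, R): [1, 2, 6, 13, 22, 41, 43]
Preorder (root, L, R): [22, 6, 2, 1, 13, 41, 43]
Postorder (L, R, root): [1, 2, 13, 6, 43, 41, 22]


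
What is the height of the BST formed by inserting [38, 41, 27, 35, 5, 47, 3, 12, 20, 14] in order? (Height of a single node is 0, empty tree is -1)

Insertion order: [38, 41, 27, 35, 5, 47, 3, 12, 20, 14]
Tree (level-order array): [38, 27, 41, 5, 35, None, 47, 3, 12, None, None, None, None, None, None, None, 20, 14]
Compute height bottom-up (empty subtree = -1):
  height(3) = 1 + max(-1, -1) = 0
  height(14) = 1 + max(-1, -1) = 0
  height(20) = 1 + max(0, -1) = 1
  height(12) = 1 + max(-1, 1) = 2
  height(5) = 1 + max(0, 2) = 3
  height(35) = 1 + max(-1, -1) = 0
  height(27) = 1 + max(3, 0) = 4
  height(47) = 1 + max(-1, -1) = 0
  height(41) = 1 + max(-1, 0) = 1
  height(38) = 1 + max(4, 1) = 5
Height = 5


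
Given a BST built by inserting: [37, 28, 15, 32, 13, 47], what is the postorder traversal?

Tree insertion order: [37, 28, 15, 32, 13, 47]
Tree (level-order array): [37, 28, 47, 15, 32, None, None, 13]
Postorder traversal: [13, 15, 32, 28, 47, 37]


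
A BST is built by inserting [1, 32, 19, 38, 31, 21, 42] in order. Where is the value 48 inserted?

Starting tree (level order): [1, None, 32, 19, 38, None, 31, None, 42, 21]
Insertion path: 1 -> 32 -> 38 -> 42
Result: insert 48 as right child of 42
Final tree (level order): [1, None, 32, 19, 38, None, 31, None, 42, 21, None, None, 48]


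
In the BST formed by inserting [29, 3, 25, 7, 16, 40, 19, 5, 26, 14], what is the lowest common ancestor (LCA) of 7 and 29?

Tree insertion order: [29, 3, 25, 7, 16, 40, 19, 5, 26, 14]
Tree (level-order array): [29, 3, 40, None, 25, None, None, 7, 26, 5, 16, None, None, None, None, 14, 19]
In a BST, the LCA of p=7, q=29 is the first node v on the
root-to-leaf path with p <= v <= q (go left if both < v, right if both > v).
Walk from root:
  at 29: 7 <= 29 <= 29, this is the LCA
LCA = 29


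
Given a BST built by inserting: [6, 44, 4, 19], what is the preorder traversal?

Tree insertion order: [6, 44, 4, 19]
Tree (level-order array): [6, 4, 44, None, None, 19]
Preorder traversal: [6, 4, 44, 19]


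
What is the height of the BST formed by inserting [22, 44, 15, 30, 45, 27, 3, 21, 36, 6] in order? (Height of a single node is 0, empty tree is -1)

Insertion order: [22, 44, 15, 30, 45, 27, 3, 21, 36, 6]
Tree (level-order array): [22, 15, 44, 3, 21, 30, 45, None, 6, None, None, 27, 36]
Compute height bottom-up (empty subtree = -1):
  height(6) = 1 + max(-1, -1) = 0
  height(3) = 1 + max(-1, 0) = 1
  height(21) = 1 + max(-1, -1) = 0
  height(15) = 1 + max(1, 0) = 2
  height(27) = 1 + max(-1, -1) = 0
  height(36) = 1 + max(-1, -1) = 0
  height(30) = 1 + max(0, 0) = 1
  height(45) = 1 + max(-1, -1) = 0
  height(44) = 1 + max(1, 0) = 2
  height(22) = 1 + max(2, 2) = 3
Height = 3


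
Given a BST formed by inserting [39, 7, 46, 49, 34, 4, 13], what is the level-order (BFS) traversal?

Tree insertion order: [39, 7, 46, 49, 34, 4, 13]
Tree (level-order array): [39, 7, 46, 4, 34, None, 49, None, None, 13]
BFS from the root, enqueuing left then right child of each popped node:
  queue [39] -> pop 39, enqueue [7, 46], visited so far: [39]
  queue [7, 46] -> pop 7, enqueue [4, 34], visited so far: [39, 7]
  queue [46, 4, 34] -> pop 46, enqueue [49], visited so far: [39, 7, 46]
  queue [4, 34, 49] -> pop 4, enqueue [none], visited so far: [39, 7, 46, 4]
  queue [34, 49] -> pop 34, enqueue [13], visited so far: [39, 7, 46, 4, 34]
  queue [49, 13] -> pop 49, enqueue [none], visited so far: [39, 7, 46, 4, 34, 49]
  queue [13] -> pop 13, enqueue [none], visited so far: [39, 7, 46, 4, 34, 49, 13]
Result: [39, 7, 46, 4, 34, 49, 13]


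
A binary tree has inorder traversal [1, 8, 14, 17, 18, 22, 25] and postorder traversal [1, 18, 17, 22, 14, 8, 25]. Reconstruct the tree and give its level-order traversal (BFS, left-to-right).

Inorder:   [1, 8, 14, 17, 18, 22, 25]
Postorder: [1, 18, 17, 22, 14, 8, 25]
Algorithm: postorder visits root last, so walk postorder right-to-left;
each value is the root of the current inorder slice — split it at that
value, recurse on the right subtree first, then the left.
Recursive splits:
  root=25; inorder splits into left=[1, 8, 14, 17, 18, 22], right=[]
  root=8; inorder splits into left=[1], right=[14, 17, 18, 22]
  root=14; inorder splits into left=[], right=[17, 18, 22]
  root=22; inorder splits into left=[17, 18], right=[]
  root=17; inorder splits into left=[], right=[18]
  root=18; inorder splits into left=[], right=[]
  root=1; inorder splits into left=[], right=[]
Reconstructed level-order: [25, 8, 1, 14, 22, 17, 18]


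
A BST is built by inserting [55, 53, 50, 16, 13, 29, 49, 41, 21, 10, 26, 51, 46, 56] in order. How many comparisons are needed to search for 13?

Search path for 13: 55 -> 53 -> 50 -> 16 -> 13
Found: True
Comparisons: 5


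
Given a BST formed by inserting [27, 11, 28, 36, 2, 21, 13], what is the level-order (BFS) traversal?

Tree insertion order: [27, 11, 28, 36, 2, 21, 13]
Tree (level-order array): [27, 11, 28, 2, 21, None, 36, None, None, 13]
BFS from the root, enqueuing left then right child of each popped node:
  queue [27] -> pop 27, enqueue [11, 28], visited so far: [27]
  queue [11, 28] -> pop 11, enqueue [2, 21], visited so far: [27, 11]
  queue [28, 2, 21] -> pop 28, enqueue [36], visited so far: [27, 11, 28]
  queue [2, 21, 36] -> pop 2, enqueue [none], visited so far: [27, 11, 28, 2]
  queue [21, 36] -> pop 21, enqueue [13], visited so far: [27, 11, 28, 2, 21]
  queue [36, 13] -> pop 36, enqueue [none], visited so far: [27, 11, 28, 2, 21, 36]
  queue [13] -> pop 13, enqueue [none], visited so far: [27, 11, 28, 2, 21, 36, 13]
Result: [27, 11, 28, 2, 21, 36, 13]


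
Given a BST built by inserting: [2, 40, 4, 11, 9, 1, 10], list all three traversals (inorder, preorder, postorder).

Tree insertion order: [2, 40, 4, 11, 9, 1, 10]
Tree (level-order array): [2, 1, 40, None, None, 4, None, None, 11, 9, None, None, 10]
Inorder (L, root, R): [1, 2, 4, 9, 10, 11, 40]
Preorder (root, L, R): [2, 1, 40, 4, 11, 9, 10]
Postorder (L, R, root): [1, 10, 9, 11, 4, 40, 2]


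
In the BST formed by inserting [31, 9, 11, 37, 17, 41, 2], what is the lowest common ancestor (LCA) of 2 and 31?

Tree insertion order: [31, 9, 11, 37, 17, 41, 2]
Tree (level-order array): [31, 9, 37, 2, 11, None, 41, None, None, None, 17]
In a BST, the LCA of p=2, q=31 is the first node v on the
root-to-leaf path with p <= v <= q (go left if both < v, right if both > v).
Walk from root:
  at 31: 2 <= 31 <= 31, this is the LCA
LCA = 31


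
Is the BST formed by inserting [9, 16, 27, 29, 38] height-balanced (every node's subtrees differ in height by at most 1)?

Tree (level-order array): [9, None, 16, None, 27, None, 29, None, 38]
Definition: a tree is height-balanced if, at every node, |h(left) - h(right)| <= 1 (empty subtree has height -1).
Bottom-up per-node check:
  node 38: h_left=-1, h_right=-1, diff=0 [OK], height=0
  node 29: h_left=-1, h_right=0, diff=1 [OK], height=1
  node 27: h_left=-1, h_right=1, diff=2 [FAIL (|-1-1|=2 > 1)], height=2
  node 16: h_left=-1, h_right=2, diff=3 [FAIL (|-1-2|=3 > 1)], height=3
  node 9: h_left=-1, h_right=3, diff=4 [FAIL (|-1-3|=4 > 1)], height=4
Node 27 violates the condition: |-1 - 1| = 2 > 1.
Result: Not balanced


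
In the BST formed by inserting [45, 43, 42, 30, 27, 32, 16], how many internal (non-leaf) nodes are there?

Tree built from: [45, 43, 42, 30, 27, 32, 16]
Tree (level-order array): [45, 43, None, 42, None, 30, None, 27, 32, 16]
Rule: An internal node has at least one child.
Per-node child counts:
  node 45: 1 child(ren)
  node 43: 1 child(ren)
  node 42: 1 child(ren)
  node 30: 2 child(ren)
  node 27: 1 child(ren)
  node 16: 0 child(ren)
  node 32: 0 child(ren)
Matching nodes: [45, 43, 42, 30, 27]
Count of internal (non-leaf) nodes: 5


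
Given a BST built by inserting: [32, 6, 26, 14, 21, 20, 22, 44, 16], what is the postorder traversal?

Tree insertion order: [32, 6, 26, 14, 21, 20, 22, 44, 16]
Tree (level-order array): [32, 6, 44, None, 26, None, None, 14, None, None, 21, 20, 22, 16]
Postorder traversal: [16, 20, 22, 21, 14, 26, 6, 44, 32]


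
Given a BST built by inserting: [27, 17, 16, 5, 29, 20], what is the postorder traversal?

Tree insertion order: [27, 17, 16, 5, 29, 20]
Tree (level-order array): [27, 17, 29, 16, 20, None, None, 5]
Postorder traversal: [5, 16, 20, 17, 29, 27]


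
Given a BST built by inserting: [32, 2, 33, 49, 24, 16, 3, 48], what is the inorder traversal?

Tree insertion order: [32, 2, 33, 49, 24, 16, 3, 48]
Tree (level-order array): [32, 2, 33, None, 24, None, 49, 16, None, 48, None, 3]
Inorder traversal: [2, 3, 16, 24, 32, 33, 48, 49]


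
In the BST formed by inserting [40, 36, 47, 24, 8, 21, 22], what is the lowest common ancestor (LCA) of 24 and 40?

Tree insertion order: [40, 36, 47, 24, 8, 21, 22]
Tree (level-order array): [40, 36, 47, 24, None, None, None, 8, None, None, 21, None, 22]
In a BST, the LCA of p=24, q=40 is the first node v on the
root-to-leaf path with p <= v <= q (go left if both < v, right if both > v).
Walk from root:
  at 40: 24 <= 40 <= 40, this is the LCA
LCA = 40


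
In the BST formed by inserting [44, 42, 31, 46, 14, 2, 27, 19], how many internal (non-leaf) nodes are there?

Tree built from: [44, 42, 31, 46, 14, 2, 27, 19]
Tree (level-order array): [44, 42, 46, 31, None, None, None, 14, None, 2, 27, None, None, 19]
Rule: An internal node has at least one child.
Per-node child counts:
  node 44: 2 child(ren)
  node 42: 1 child(ren)
  node 31: 1 child(ren)
  node 14: 2 child(ren)
  node 2: 0 child(ren)
  node 27: 1 child(ren)
  node 19: 0 child(ren)
  node 46: 0 child(ren)
Matching nodes: [44, 42, 31, 14, 27]
Count of internal (non-leaf) nodes: 5


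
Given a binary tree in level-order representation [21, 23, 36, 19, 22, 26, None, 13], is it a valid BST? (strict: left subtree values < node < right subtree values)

Level-order array: [21, 23, 36, 19, 22, 26, None, 13]
Validate using subtree bounds (lo, hi): at each node, require lo < value < hi,
then recurse left with hi=value and right with lo=value.
Preorder trace (stopping at first violation):
  at node 21 with bounds (-inf, +inf): OK
  at node 23 with bounds (-inf, 21): VIOLATION
Node 23 violates its bound: not (-inf < 23 < 21).
Result: Not a valid BST


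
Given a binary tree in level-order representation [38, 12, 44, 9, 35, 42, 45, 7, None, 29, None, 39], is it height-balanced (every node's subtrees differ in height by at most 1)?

Tree (level-order array): [38, 12, 44, 9, 35, 42, 45, 7, None, 29, None, 39]
Definition: a tree is height-balanced if, at every node, |h(left) - h(right)| <= 1 (empty subtree has height -1).
Bottom-up per-node check:
  node 7: h_left=-1, h_right=-1, diff=0 [OK], height=0
  node 9: h_left=0, h_right=-1, diff=1 [OK], height=1
  node 29: h_left=-1, h_right=-1, diff=0 [OK], height=0
  node 35: h_left=0, h_right=-1, diff=1 [OK], height=1
  node 12: h_left=1, h_right=1, diff=0 [OK], height=2
  node 39: h_left=-1, h_right=-1, diff=0 [OK], height=0
  node 42: h_left=0, h_right=-1, diff=1 [OK], height=1
  node 45: h_left=-1, h_right=-1, diff=0 [OK], height=0
  node 44: h_left=1, h_right=0, diff=1 [OK], height=2
  node 38: h_left=2, h_right=2, diff=0 [OK], height=3
All nodes satisfy the balance condition.
Result: Balanced


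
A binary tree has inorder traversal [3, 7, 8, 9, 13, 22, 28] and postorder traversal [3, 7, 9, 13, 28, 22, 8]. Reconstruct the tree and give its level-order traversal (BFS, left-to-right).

Inorder:   [3, 7, 8, 9, 13, 22, 28]
Postorder: [3, 7, 9, 13, 28, 22, 8]
Algorithm: postorder visits root last, so walk postorder right-to-left;
each value is the root of the current inorder slice — split it at that
value, recurse on the right subtree first, then the left.
Recursive splits:
  root=8; inorder splits into left=[3, 7], right=[9, 13, 22, 28]
  root=22; inorder splits into left=[9, 13], right=[28]
  root=28; inorder splits into left=[], right=[]
  root=13; inorder splits into left=[9], right=[]
  root=9; inorder splits into left=[], right=[]
  root=7; inorder splits into left=[3], right=[]
  root=3; inorder splits into left=[], right=[]
Reconstructed level-order: [8, 7, 22, 3, 13, 28, 9]


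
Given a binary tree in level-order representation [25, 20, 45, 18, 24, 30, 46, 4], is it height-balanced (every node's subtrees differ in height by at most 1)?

Tree (level-order array): [25, 20, 45, 18, 24, 30, 46, 4]
Definition: a tree is height-balanced if, at every node, |h(left) - h(right)| <= 1 (empty subtree has height -1).
Bottom-up per-node check:
  node 4: h_left=-1, h_right=-1, diff=0 [OK], height=0
  node 18: h_left=0, h_right=-1, diff=1 [OK], height=1
  node 24: h_left=-1, h_right=-1, diff=0 [OK], height=0
  node 20: h_left=1, h_right=0, diff=1 [OK], height=2
  node 30: h_left=-1, h_right=-1, diff=0 [OK], height=0
  node 46: h_left=-1, h_right=-1, diff=0 [OK], height=0
  node 45: h_left=0, h_right=0, diff=0 [OK], height=1
  node 25: h_left=2, h_right=1, diff=1 [OK], height=3
All nodes satisfy the balance condition.
Result: Balanced


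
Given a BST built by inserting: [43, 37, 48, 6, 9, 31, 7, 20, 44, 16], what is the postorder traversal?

Tree insertion order: [43, 37, 48, 6, 9, 31, 7, 20, 44, 16]
Tree (level-order array): [43, 37, 48, 6, None, 44, None, None, 9, None, None, 7, 31, None, None, 20, None, 16]
Postorder traversal: [7, 16, 20, 31, 9, 6, 37, 44, 48, 43]


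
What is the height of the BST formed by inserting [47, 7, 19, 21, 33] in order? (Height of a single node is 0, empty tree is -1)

Insertion order: [47, 7, 19, 21, 33]
Tree (level-order array): [47, 7, None, None, 19, None, 21, None, 33]
Compute height bottom-up (empty subtree = -1):
  height(33) = 1 + max(-1, -1) = 0
  height(21) = 1 + max(-1, 0) = 1
  height(19) = 1 + max(-1, 1) = 2
  height(7) = 1 + max(-1, 2) = 3
  height(47) = 1 + max(3, -1) = 4
Height = 4


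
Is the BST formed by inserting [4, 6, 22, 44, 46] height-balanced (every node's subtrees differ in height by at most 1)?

Tree (level-order array): [4, None, 6, None, 22, None, 44, None, 46]
Definition: a tree is height-balanced if, at every node, |h(left) - h(right)| <= 1 (empty subtree has height -1).
Bottom-up per-node check:
  node 46: h_left=-1, h_right=-1, diff=0 [OK], height=0
  node 44: h_left=-1, h_right=0, diff=1 [OK], height=1
  node 22: h_left=-1, h_right=1, diff=2 [FAIL (|-1-1|=2 > 1)], height=2
  node 6: h_left=-1, h_right=2, diff=3 [FAIL (|-1-2|=3 > 1)], height=3
  node 4: h_left=-1, h_right=3, diff=4 [FAIL (|-1-3|=4 > 1)], height=4
Node 22 violates the condition: |-1 - 1| = 2 > 1.
Result: Not balanced


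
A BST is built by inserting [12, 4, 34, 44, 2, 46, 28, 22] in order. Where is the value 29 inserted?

Starting tree (level order): [12, 4, 34, 2, None, 28, 44, None, None, 22, None, None, 46]
Insertion path: 12 -> 34 -> 28
Result: insert 29 as right child of 28
Final tree (level order): [12, 4, 34, 2, None, 28, 44, None, None, 22, 29, None, 46]


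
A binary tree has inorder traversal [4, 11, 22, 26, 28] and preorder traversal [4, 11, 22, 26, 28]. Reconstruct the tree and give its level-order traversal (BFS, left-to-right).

Inorder:  [4, 11, 22, 26, 28]
Preorder: [4, 11, 22, 26, 28]
Algorithm: preorder visits root first, so consume preorder in order;
for each root, split the current inorder slice at that value into
left-subtree inorder and right-subtree inorder, then recurse.
Recursive splits:
  root=4; inorder splits into left=[], right=[11, 22, 26, 28]
  root=11; inorder splits into left=[], right=[22, 26, 28]
  root=22; inorder splits into left=[], right=[26, 28]
  root=26; inorder splits into left=[], right=[28]
  root=28; inorder splits into left=[], right=[]
Reconstructed level-order: [4, 11, 22, 26, 28]


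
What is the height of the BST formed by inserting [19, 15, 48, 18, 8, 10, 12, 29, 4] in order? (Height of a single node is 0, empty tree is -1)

Insertion order: [19, 15, 48, 18, 8, 10, 12, 29, 4]
Tree (level-order array): [19, 15, 48, 8, 18, 29, None, 4, 10, None, None, None, None, None, None, None, 12]
Compute height bottom-up (empty subtree = -1):
  height(4) = 1 + max(-1, -1) = 0
  height(12) = 1 + max(-1, -1) = 0
  height(10) = 1 + max(-1, 0) = 1
  height(8) = 1 + max(0, 1) = 2
  height(18) = 1 + max(-1, -1) = 0
  height(15) = 1 + max(2, 0) = 3
  height(29) = 1 + max(-1, -1) = 0
  height(48) = 1 + max(0, -1) = 1
  height(19) = 1 + max(3, 1) = 4
Height = 4


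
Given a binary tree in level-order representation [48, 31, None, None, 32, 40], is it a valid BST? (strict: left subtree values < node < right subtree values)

Level-order array: [48, 31, None, None, 32, 40]
Validate using subtree bounds (lo, hi): at each node, require lo < value < hi,
then recurse left with hi=value and right with lo=value.
Preorder trace (stopping at first violation):
  at node 48 with bounds (-inf, +inf): OK
  at node 31 with bounds (-inf, 48): OK
  at node 32 with bounds (31, 48): OK
  at node 40 with bounds (31, 32): VIOLATION
Node 40 violates its bound: not (31 < 40 < 32).
Result: Not a valid BST


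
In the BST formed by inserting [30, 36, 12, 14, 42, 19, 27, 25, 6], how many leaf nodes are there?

Tree built from: [30, 36, 12, 14, 42, 19, 27, 25, 6]
Tree (level-order array): [30, 12, 36, 6, 14, None, 42, None, None, None, 19, None, None, None, 27, 25]
Rule: A leaf has 0 children.
Per-node child counts:
  node 30: 2 child(ren)
  node 12: 2 child(ren)
  node 6: 0 child(ren)
  node 14: 1 child(ren)
  node 19: 1 child(ren)
  node 27: 1 child(ren)
  node 25: 0 child(ren)
  node 36: 1 child(ren)
  node 42: 0 child(ren)
Matching nodes: [6, 25, 42]
Count of leaf nodes: 3


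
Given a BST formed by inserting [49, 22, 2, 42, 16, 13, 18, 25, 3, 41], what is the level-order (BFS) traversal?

Tree insertion order: [49, 22, 2, 42, 16, 13, 18, 25, 3, 41]
Tree (level-order array): [49, 22, None, 2, 42, None, 16, 25, None, 13, 18, None, 41, 3]
BFS from the root, enqueuing left then right child of each popped node:
  queue [49] -> pop 49, enqueue [22], visited so far: [49]
  queue [22] -> pop 22, enqueue [2, 42], visited so far: [49, 22]
  queue [2, 42] -> pop 2, enqueue [16], visited so far: [49, 22, 2]
  queue [42, 16] -> pop 42, enqueue [25], visited so far: [49, 22, 2, 42]
  queue [16, 25] -> pop 16, enqueue [13, 18], visited so far: [49, 22, 2, 42, 16]
  queue [25, 13, 18] -> pop 25, enqueue [41], visited so far: [49, 22, 2, 42, 16, 25]
  queue [13, 18, 41] -> pop 13, enqueue [3], visited so far: [49, 22, 2, 42, 16, 25, 13]
  queue [18, 41, 3] -> pop 18, enqueue [none], visited so far: [49, 22, 2, 42, 16, 25, 13, 18]
  queue [41, 3] -> pop 41, enqueue [none], visited so far: [49, 22, 2, 42, 16, 25, 13, 18, 41]
  queue [3] -> pop 3, enqueue [none], visited so far: [49, 22, 2, 42, 16, 25, 13, 18, 41, 3]
Result: [49, 22, 2, 42, 16, 25, 13, 18, 41, 3]


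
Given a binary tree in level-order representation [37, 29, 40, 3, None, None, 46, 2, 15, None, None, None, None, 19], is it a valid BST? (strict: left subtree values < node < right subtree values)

Level-order array: [37, 29, 40, 3, None, None, 46, 2, 15, None, None, None, None, 19]
Validate using subtree bounds (lo, hi): at each node, require lo < value < hi,
then recurse left with hi=value and right with lo=value.
Preorder trace (stopping at first violation):
  at node 37 with bounds (-inf, +inf): OK
  at node 29 with bounds (-inf, 37): OK
  at node 3 with bounds (-inf, 29): OK
  at node 2 with bounds (-inf, 3): OK
  at node 15 with bounds (3, 29): OK
  at node 19 with bounds (3, 15): VIOLATION
Node 19 violates its bound: not (3 < 19 < 15).
Result: Not a valid BST


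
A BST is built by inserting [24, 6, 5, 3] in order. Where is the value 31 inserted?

Starting tree (level order): [24, 6, None, 5, None, 3]
Insertion path: 24
Result: insert 31 as right child of 24
Final tree (level order): [24, 6, 31, 5, None, None, None, 3]


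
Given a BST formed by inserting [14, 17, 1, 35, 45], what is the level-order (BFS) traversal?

Tree insertion order: [14, 17, 1, 35, 45]
Tree (level-order array): [14, 1, 17, None, None, None, 35, None, 45]
BFS from the root, enqueuing left then right child of each popped node:
  queue [14] -> pop 14, enqueue [1, 17], visited so far: [14]
  queue [1, 17] -> pop 1, enqueue [none], visited so far: [14, 1]
  queue [17] -> pop 17, enqueue [35], visited so far: [14, 1, 17]
  queue [35] -> pop 35, enqueue [45], visited so far: [14, 1, 17, 35]
  queue [45] -> pop 45, enqueue [none], visited so far: [14, 1, 17, 35, 45]
Result: [14, 1, 17, 35, 45]


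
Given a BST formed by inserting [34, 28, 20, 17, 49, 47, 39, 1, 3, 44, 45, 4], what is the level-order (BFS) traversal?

Tree insertion order: [34, 28, 20, 17, 49, 47, 39, 1, 3, 44, 45, 4]
Tree (level-order array): [34, 28, 49, 20, None, 47, None, 17, None, 39, None, 1, None, None, 44, None, 3, None, 45, None, 4]
BFS from the root, enqueuing left then right child of each popped node:
  queue [34] -> pop 34, enqueue [28, 49], visited so far: [34]
  queue [28, 49] -> pop 28, enqueue [20], visited so far: [34, 28]
  queue [49, 20] -> pop 49, enqueue [47], visited so far: [34, 28, 49]
  queue [20, 47] -> pop 20, enqueue [17], visited so far: [34, 28, 49, 20]
  queue [47, 17] -> pop 47, enqueue [39], visited so far: [34, 28, 49, 20, 47]
  queue [17, 39] -> pop 17, enqueue [1], visited so far: [34, 28, 49, 20, 47, 17]
  queue [39, 1] -> pop 39, enqueue [44], visited so far: [34, 28, 49, 20, 47, 17, 39]
  queue [1, 44] -> pop 1, enqueue [3], visited so far: [34, 28, 49, 20, 47, 17, 39, 1]
  queue [44, 3] -> pop 44, enqueue [45], visited so far: [34, 28, 49, 20, 47, 17, 39, 1, 44]
  queue [3, 45] -> pop 3, enqueue [4], visited so far: [34, 28, 49, 20, 47, 17, 39, 1, 44, 3]
  queue [45, 4] -> pop 45, enqueue [none], visited so far: [34, 28, 49, 20, 47, 17, 39, 1, 44, 3, 45]
  queue [4] -> pop 4, enqueue [none], visited so far: [34, 28, 49, 20, 47, 17, 39, 1, 44, 3, 45, 4]
Result: [34, 28, 49, 20, 47, 17, 39, 1, 44, 3, 45, 4]


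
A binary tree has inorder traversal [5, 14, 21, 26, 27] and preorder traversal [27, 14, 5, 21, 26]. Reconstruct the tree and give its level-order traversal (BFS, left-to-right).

Inorder:  [5, 14, 21, 26, 27]
Preorder: [27, 14, 5, 21, 26]
Algorithm: preorder visits root first, so consume preorder in order;
for each root, split the current inorder slice at that value into
left-subtree inorder and right-subtree inorder, then recurse.
Recursive splits:
  root=27; inorder splits into left=[5, 14, 21, 26], right=[]
  root=14; inorder splits into left=[5], right=[21, 26]
  root=5; inorder splits into left=[], right=[]
  root=21; inorder splits into left=[], right=[26]
  root=26; inorder splits into left=[], right=[]
Reconstructed level-order: [27, 14, 5, 21, 26]


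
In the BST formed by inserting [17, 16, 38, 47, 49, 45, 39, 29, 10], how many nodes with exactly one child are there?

Tree built from: [17, 16, 38, 47, 49, 45, 39, 29, 10]
Tree (level-order array): [17, 16, 38, 10, None, 29, 47, None, None, None, None, 45, 49, 39]
Rule: These are nodes with exactly 1 non-null child.
Per-node child counts:
  node 17: 2 child(ren)
  node 16: 1 child(ren)
  node 10: 0 child(ren)
  node 38: 2 child(ren)
  node 29: 0 child(ren)
  node 47: 2 child(ren)
  node 45: 1 child(ren)
  node 39: 0 child(ren)
  node 49: 0 child(ren)
Matching nodes: [16, 45]
Count of nodes with exactly one child: 2


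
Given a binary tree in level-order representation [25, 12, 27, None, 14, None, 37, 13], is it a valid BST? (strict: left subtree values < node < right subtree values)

Level-order array: [25, 12, 27, None, 14, None, 37, 13]
Validate using subtree bounds (lo, hi): at each node, require lo < value < hi,
then recurse left with hi=value and right with lo=value.
Preorder trace (stopping at first violation):
  at node 25 with bounds (-inf, +inf): OK
  at node 12 with bounds (-inf, 25): OK
  at node 14 with bounds (12, 25): OK
  at node 13 with bounds (12, 14): OK
  at node 27 with bounds (25, +inf): OK
  at node 37 with bounds (27, +inf): OK
No violation found at any node.
Result: Valid BST


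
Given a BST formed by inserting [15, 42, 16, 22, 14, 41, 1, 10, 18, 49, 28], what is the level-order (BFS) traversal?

Tree insertion order: [15, 42, 16, 22, 14, 41, 1, 10, 18, 49, 28]
Tree (level-order array): [15, 14, 42, 1, None, 16, 49, None, 10, None, 22, None, None, None, None, 18, 41, None, None, 28]
BFS from the root, enqueuing left then right child of each popped node:
  queue [15] -> pop 15, enqueue [14, 42], visited so far: [15]
  queue [14, 42] -> pop 14, enqueue [1], visited so far: [15, 14]
  queue [42, 1] -> pop 42, enqueue [16, 49], visited so far: [15, 14, 42]
  queue [1, 16, 49] -> pop 1, enqueue [10], visited so far: [15, 14, 42, 1]
  queue [16, 49, 10] -> pop 16, enqueue [22], visited so far: [15, 14, 42, 1, 16]
  queue [49, 10, 22] -> pop 49, enqueue [none], visited so far: [15, 14, 42, 1, 16, 49]
  queue [10, 22] -> pop 10, enqueue [none], visited so far: [15, 14, 42, 1, 16, 49, 10]
  queue [22] -> pop 22, enqueue [18, 41], visited so far: [15, 14, 42, 1, 16, 49, 10, 22]
  queue [18, 41] -> pop 18, enqueue [none], visited so far: [15, 14, 42, 1, 16, 49, 10, 22, 18]
  queue [41] -> pop 41, enqueue [28], visited so far: [15, 14, 42, 1, 16, 49, 10, 22, 18, 41]
  queue [28] -> pop 28, enqueue [none], visited so far: [15, 14, 42, 1, 16, 49, 10, 22, 18, 41, 28]
Result: [15, 14, 42, 1, 16, 49, 10, 22, 18, 41, 28]


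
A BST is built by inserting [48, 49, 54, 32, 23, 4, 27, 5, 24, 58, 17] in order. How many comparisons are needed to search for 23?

Search path for 23: 48 -> 32 -> 23
Found: True
Comparisons: 3
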